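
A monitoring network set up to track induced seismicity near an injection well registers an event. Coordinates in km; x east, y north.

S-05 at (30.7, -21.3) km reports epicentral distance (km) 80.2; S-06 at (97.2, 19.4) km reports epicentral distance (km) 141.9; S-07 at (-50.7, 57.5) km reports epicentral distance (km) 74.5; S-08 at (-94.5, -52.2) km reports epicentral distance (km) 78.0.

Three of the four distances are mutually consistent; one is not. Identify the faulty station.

Solve using three stations at a time. Using S-05, S-06, S-08 (subtract circle equations pairwise → linear system) gives (x, y) ≈ (-44.2, 7.4).
Distances from that point to each station vs reported:
  S-05: calculated 80.2 vs reported 80.2 → residual 0.0 km
  S-06: calculated 141.9 vs reported 141.9 → residual 0.0 km
  S-07: calculated 50.5 vs reported 74.5 → residual 24.0 km
  S-08: calculated 78.0 vs reported 78.0 → residual 0.0 km
S-05, S-06, S-08 are mutually consistent (residuals ≈ 0); S-07 is off by 24.0 km.

S-07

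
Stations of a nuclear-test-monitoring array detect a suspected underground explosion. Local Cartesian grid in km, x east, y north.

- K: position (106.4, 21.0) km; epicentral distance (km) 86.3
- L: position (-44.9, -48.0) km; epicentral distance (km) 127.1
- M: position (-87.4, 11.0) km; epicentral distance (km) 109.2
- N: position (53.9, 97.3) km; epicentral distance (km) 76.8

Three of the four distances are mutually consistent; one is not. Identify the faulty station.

L

Solve using three stations at a time. Using K, M, N (subtract circle equations pairwise → linear system) gives (x, y) ≈ (20.4, 28.2).
Distances from that point to each station vs reported:
  K: calculated 86.3 vs reported 86.3 → residual 0.0 km
  L: calculated 100.4 vs reported 127.1 → residual 26.7 km
  M: calculated 109.2 vs reported 109.2 → residual 0.0 km
  N: calculated 76.8 vs reported 76.8 → residual 0.0 km
K, M, N are mutually consistent (residuals ≈ 0); L is off by 26.7 km.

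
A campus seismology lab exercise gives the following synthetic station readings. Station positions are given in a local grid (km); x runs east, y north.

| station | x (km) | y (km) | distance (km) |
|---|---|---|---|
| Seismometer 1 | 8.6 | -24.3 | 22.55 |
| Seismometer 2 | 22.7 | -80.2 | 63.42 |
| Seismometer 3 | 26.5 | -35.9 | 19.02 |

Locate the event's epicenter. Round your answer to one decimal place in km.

(30.0, -17.2)

Circle about each station: (x − 8.6)² + (y + 24.3)² = 22.55²; (x − 22.7)² + (y + 80.2)² = 63.42²; (x − 26.5)² + (y + 35.9)² = 19.02².
Subtracting the Seismometer 1 equation from the Seismometer 2 and Seismometer 3 equations removes the quadratic terms:
28.2 x − 111.8 y = 2769.29
35.8 x − 23.2 y = 1473.35
Solving the 2×2 system: x ≈ 30.0, y ≈ -17.2 km.
Check against Seismometer 1 (with the unrounded x, y): √((x − 8.6)²+(y + 24.3)²) = 22.55 ≈ 22.55 km. ✓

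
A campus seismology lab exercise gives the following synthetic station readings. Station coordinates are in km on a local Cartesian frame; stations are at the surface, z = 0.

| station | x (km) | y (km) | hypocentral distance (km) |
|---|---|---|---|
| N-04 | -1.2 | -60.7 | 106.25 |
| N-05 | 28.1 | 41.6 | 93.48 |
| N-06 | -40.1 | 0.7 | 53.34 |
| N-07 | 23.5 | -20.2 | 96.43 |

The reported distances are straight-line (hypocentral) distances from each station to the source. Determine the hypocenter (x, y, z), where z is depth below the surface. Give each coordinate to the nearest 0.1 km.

Each station gives a sphere (x−x_i)² + (y−y_i)² + z² = d_i² (stations at z=0).
Subtracting the N-04 sphere from N-05 and N-06: z² cancels, leaving linear equations in x and y:
58.6 x + 204.6 y = 1384.79
-77.8 x + 122.8 y = 6366.48
Solving: x ≈ -48.998, y ≈ 20.802 km (keep extra digits for the depth step; rounded: -49.0, 20.8).
Then from the N-04 sphere: z² = 106.25² − (x + 1.2)² − (y + 60.7)² with x = -48.998, y = 20.802, so z ≈ 48.599 ≈ 48.6 km.
Check against N-07 (with the unrounded solution): distance 96.43 ≈ 96.43 km. ✓

x ≈ -49.0 km, y ≈ 20.8 km, depth ≈ 48.6 km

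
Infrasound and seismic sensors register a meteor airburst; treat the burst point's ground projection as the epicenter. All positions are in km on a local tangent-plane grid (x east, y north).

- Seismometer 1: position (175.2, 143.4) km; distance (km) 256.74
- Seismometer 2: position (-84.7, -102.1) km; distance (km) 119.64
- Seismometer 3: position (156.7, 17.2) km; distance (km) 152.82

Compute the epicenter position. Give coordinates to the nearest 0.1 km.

x ≈ 30.1 km, y ≈ -68.4 km

Circle about each station: (x − 175.2)² + (y − 143.4)² = 256.74²; (x + 84.7)² + (y + 102.1)² = 119.64²; (x − 156.7)² + (y − 17.2)² = 152.82².
Subtracting the Seismometer 1 equation from the Seismometer 2 and Seismometer 3 equations removes the quadratic terms:
-519.8 x − 491.0 y = 17941.60
-37.0 x − 252.4 y = 16153.61
Solving the 2×2 system: x ≈ 30.1, y ≈ -68.4 km.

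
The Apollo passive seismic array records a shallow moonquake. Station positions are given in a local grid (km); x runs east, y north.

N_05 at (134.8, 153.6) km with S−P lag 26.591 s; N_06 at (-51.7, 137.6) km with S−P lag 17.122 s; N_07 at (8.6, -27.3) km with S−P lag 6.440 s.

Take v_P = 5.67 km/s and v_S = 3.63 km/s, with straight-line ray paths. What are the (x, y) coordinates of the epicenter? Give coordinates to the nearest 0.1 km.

x ≈ -55.9 km, y ≈ -35.1 km

Distance from S−P lag: d = Δt · v_P v_S / (v_P − v_S) = Δt · (5.67·3.63)/(5.67−3.63) ≈ 10.0893·Δt.
So d_N_05 = 268.28, d_N_06 = 172.75, d_N_07 = 64.97 km.
Circle about each station: (x − 134.8)² + (y − 153.6)² = 268.28²; (x + 51.7)² + (y − 137.6)² = 172.75²; (x − 8.6)² + (y + 27.3)² = 64.97².
Subtracting the N_05 equation from the N_06 and N_07 equations removes the quadratic terms:
-373.0 x − 32.0 y = 21974.25
-252.4 x − 361.8 y = 26808.31
Solving the 2×2 system: x ≈ -55.9, y ≈ -35.1 km.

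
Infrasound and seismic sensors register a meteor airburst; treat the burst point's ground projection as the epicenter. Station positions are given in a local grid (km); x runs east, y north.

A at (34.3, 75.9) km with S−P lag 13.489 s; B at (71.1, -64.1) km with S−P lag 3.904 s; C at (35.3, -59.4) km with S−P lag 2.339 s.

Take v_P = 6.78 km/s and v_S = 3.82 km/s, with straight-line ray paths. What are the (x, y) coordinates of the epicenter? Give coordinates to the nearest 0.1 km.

Distance from S−P lag: d = Δt · v_P v_S / (v_P − v_S) = Δt · (6.78·3.82)/(6.78−3.82) ≈ 8.7499·Δt.
So d_A = 118.03, d_B = 34.16, d_C = 20.47 km.
Circle about each station: (x − 34.3)² + (y − 75.9)² = 118.03²; (x − 71.1)² + (y + 64.1)² = 34.16²; (x − 35.3)² + (y + 59.4)² = 20.47².
Subtracting the A equation from the B and C equations removes the quadratic terms:
73.6 x − 280.0 y = 14990.90
2.0 x − 270.6 y = 11349.21
Solving the 2×2 system: x ≈ 45.4, y ≈ -41.6 km.
Check against A (with the unrounded x, y): √((x − 34.3)²+(y − 75.9)²) = 118.03 ≈ 118.03 km. ✓

(45.4, -41.6)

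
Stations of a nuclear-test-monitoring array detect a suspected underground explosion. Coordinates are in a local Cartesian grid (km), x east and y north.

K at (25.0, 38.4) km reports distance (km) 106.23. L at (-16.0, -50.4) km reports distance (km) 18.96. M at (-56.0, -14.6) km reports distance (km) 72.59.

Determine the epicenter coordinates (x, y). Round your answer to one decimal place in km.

Circle about each station: (x − 25.0)² + (y − 38.4)² = 106.23²; (x + 16.0)² + (y + 50.4)² = 18.96²; (x + 56.0)² + (y + 14.6)² = 72.59².
Subtracting the K equation from the L and M equations removes the quadratic terms:
-82.0 x − 177.6 y = 11621.93
-162.0 x − 106.0 y = 7265.10
Solving the 2×2 system: x ≈ -2.9, y ≈ -64.1 km.

-2.9 km east, -64.1 km north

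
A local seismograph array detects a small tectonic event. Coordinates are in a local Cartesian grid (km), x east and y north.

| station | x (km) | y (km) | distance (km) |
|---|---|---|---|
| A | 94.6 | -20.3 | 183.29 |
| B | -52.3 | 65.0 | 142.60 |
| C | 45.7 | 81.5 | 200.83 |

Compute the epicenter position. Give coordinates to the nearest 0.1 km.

Circle about each station: (x − 94.6)² + (y + 20.3)² = 183.29²; (x + 52.3)² + (y − 65.0)² = 142.60²; (x − 45.7)² + (y − 81.5)² = 200.83².
Subtracting the A equation from the B and C equations removes the quadratic terms:
-293.8 x + 170.6 y = 10859.50
-97.8 x + 203.6 y = -7367.97
Solving the 2×2 system: x ≈ -80.4, y ≈ -74.8 km.
Check against A (with the unrounded x, y): √((x − 94.6)²+(y + 20.3)²) = 183.29 ≈ 183.29 km. ✓

-80.4 km east, -74.8 km north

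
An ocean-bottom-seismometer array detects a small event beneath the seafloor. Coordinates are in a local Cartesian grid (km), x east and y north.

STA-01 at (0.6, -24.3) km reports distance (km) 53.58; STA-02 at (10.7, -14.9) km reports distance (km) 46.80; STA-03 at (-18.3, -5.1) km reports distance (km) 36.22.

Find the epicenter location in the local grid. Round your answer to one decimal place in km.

(-5.8, 28.9)

Circle about each station: (x − 0.6)² + (y + 24.3)² = 53.58²; (x − 10.7)² + (y + 14.9)² = 46.80²; (x + 18.3)² + (y + 5.1)² = 36.22².
Subtracting the STA-01 equation from the STA-02 and STA-03 equations removes the quadratic terms:
20.2 x + 18.8 y = 426.23
-37.8 x + 38.4 y = 1328.98
Solving the 2×2 system: x ≈ -5.8, y ≈ 28.9 km.
Check against STA-01 (with the unrounded x, y): √((x − 0.6)²+(y + 24.3)²) = 53.58 ≈ 53.58 km. ✓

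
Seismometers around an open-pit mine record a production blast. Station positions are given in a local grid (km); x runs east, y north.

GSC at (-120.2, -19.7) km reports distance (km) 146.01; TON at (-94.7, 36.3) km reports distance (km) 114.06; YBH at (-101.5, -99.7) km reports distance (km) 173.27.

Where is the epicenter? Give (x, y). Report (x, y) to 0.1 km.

Circle about each station: (x + 120.2)² + (y + 19.7)² = 146.01²; (x + 94.7)² + (y − 36.3)² = 114.06²; (x + 101.5)² + (y + 99.7)² = 173.27².
Subtracting pairs of circle equations eliminates x²+y² and gives linear equations (the radical axes):
51.0 x + 112.0 y = 3758.89
37.4 x − 160.0 y = -3297.36
Solving the 2×2 system: x ≈ 18.8, y ≈ 25.0 km.
Check against GSC (with the unrounded x, y): √((x + 120.2)²+(y + 19.7)²) = 146.01 ≈ 146.01 km. ✓

(18.8, 25.0)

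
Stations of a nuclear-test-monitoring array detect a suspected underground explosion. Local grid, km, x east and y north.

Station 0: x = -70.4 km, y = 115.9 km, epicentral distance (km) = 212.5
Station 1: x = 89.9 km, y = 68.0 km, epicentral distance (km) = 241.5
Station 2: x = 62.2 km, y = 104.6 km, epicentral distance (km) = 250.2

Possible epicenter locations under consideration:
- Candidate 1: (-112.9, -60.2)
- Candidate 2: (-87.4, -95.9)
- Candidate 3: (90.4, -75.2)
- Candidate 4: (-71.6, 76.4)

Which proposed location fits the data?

Candidate 2

For each candidate, compare |candidate − station| to the reported distance:
Candidate 1: residuals Station 0 31.3, Station 1 1.6, Station 2 9.7 → max 31.3 km
Candidate 2: residuals Station 0 0.0, Station 1 0.0, Station 2 0.0 → max 0.0 km
Candidate 3: residuals Station 0 37.3, Station 1 98.3, Station 2 68.2 → max 98.3 km
Candidate 4: residuals Station 0 173.0, Station 1 79.8, Station 2 113.5 → max 173.0 km
Only Candidate 2 has all residuals ≈ 0.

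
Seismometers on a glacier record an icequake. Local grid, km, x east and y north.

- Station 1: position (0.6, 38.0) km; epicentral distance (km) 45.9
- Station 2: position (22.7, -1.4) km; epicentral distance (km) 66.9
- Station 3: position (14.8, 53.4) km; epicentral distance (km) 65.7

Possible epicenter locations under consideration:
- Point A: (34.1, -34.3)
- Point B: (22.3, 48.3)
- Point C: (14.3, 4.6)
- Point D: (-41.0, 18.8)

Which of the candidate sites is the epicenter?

Point D

For each candidate, compare |candidate − station| to the reported distance:
Point A: residuals Station 1 33.8, Station 2 32.1, Station 3 24.1 → max 33.8 km
Point B: residuals Station 1 21.9, Station 2 17.2, Station 3 56.6 → max 56.6 km
Point C: residuals Station 1 9.8, Station 2 56.6, Station 3 16.9 → max 56.6 km
Point D: residuals Station 1 0.1, Station 2 0.1, Station 3 0.0 → max 0.1 km
Only Point D has all residuals ≈ 0.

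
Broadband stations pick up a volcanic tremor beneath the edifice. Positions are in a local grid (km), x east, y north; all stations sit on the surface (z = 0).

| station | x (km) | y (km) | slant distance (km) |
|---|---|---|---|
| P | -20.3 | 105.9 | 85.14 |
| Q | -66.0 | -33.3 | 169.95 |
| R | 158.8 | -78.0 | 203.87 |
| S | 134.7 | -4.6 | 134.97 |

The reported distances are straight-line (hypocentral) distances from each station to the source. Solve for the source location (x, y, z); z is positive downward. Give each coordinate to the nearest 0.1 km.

Each station gives a sphere (x−x_i)² + (y−y_i)² + z² = d_i² (stations at z=0).
Subtracting the P sphere from Q and R: z² cancels, leaving linear equations in x and y:
-91.4 x − 278.4 y = -27796.19
358.2 x − 367.8 y = -14639.62
Solving: x ≈ 46.106, y ≈ 84.706 km (keep extra digits for the depth step; rounded: 46.1, 84.7).
Then from the P sphere: z² = 85.14² − (x + 20.3)² − (y − 105.9)² with x = 46.106, y = 84.706, so z ≈ 48.886 ≈ 48.9 km.

x ≈ 46.1 km, y ≈ 84.7 km, depth ≈ 48.9 km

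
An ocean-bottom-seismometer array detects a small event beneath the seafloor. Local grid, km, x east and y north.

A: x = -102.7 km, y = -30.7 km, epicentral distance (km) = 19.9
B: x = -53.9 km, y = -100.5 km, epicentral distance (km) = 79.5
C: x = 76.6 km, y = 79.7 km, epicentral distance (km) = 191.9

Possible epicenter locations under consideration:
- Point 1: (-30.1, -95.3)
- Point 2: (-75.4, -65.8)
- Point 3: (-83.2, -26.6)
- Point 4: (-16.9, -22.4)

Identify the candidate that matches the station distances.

Point 3

For each candidate, compare |candidate − station| to the reported distance:
Point 1: residuals A 77.3, B 55.1, C 13.1 → max 77.3 km
Point 2: residuals A 24.6, B 38.7, C 18.5 → max 38.7 km
Point 3: residuals A 0.0, B 0.0, C 0.0 → max 0.0 km
Point 4: residuals A 66.3, B 6.9, C 53.5 → max 66.3 km
Only Point 3 has all residuals ≈ 0.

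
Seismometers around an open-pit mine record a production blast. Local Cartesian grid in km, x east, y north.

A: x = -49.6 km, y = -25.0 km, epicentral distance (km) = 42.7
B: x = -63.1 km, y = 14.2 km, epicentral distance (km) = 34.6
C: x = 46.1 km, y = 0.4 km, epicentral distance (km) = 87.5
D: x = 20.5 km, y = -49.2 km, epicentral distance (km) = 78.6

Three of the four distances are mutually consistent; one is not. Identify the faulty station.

Solve using three stations at a time. Using A, B, D (subtract circle equations pairwise → linear system) gives (x, y) ≈ (-28.6, 12.1).
Distances from that point to each station vs reported:
  A: calculated 42.7 vs reported 42.7 → residual 0.0 km
  B: calculated 34.5 vs reported 34.6 → residual 0.1 km
  C: calculated 75.6 vs reported 87.5 → residual 11.9 km
  D: calculated 78.6 vs reported 78.6 → residual 0.0 km
A, B, D are mutually consistent (residuals ≈ 0); C is off by 11.9 km.

C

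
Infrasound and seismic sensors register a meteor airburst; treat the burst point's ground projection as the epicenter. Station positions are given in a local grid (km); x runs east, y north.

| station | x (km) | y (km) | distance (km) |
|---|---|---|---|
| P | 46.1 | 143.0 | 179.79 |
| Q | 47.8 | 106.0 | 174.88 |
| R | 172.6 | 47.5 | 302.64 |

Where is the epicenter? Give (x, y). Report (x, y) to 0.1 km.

-126.6 km east, 93.0 km north

Circle about each station: (x − 46.1)² + (y − 143.0)² = 179.79²; (x − 47.8)² + (y − 106.0)² = 174.88²; (x − 172.6)² + (y − 47.5)² = 302.64².
Subtracting pairs of circle equations eliminates x²+y² and gives linear equations (the radical axes):
3.4 x − 74.0 y = -7311.94
253.0 x − 191.0 y = -49793.73
Solving the 2×2 system: x ≈ -126.6, y ≈ 93.0 km.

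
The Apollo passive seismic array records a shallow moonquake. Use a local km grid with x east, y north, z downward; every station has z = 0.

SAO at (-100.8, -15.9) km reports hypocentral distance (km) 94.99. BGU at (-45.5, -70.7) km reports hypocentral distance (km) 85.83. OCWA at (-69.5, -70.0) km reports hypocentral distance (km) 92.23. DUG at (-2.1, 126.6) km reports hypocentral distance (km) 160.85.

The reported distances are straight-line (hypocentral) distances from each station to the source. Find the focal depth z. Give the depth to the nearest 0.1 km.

Each station gives a sphere (x−x_i)² + (y−y_i)² + z² = d_i² (stations at z=0).
Subtracting the SAO sphere from BGU and OCWA: z² cancels, leaving linear equations in x and y:
110.6 x − 109.6 y = -1688.40
62.6 x − 108.2 y = -166.47
Solving: x ≈ -32.205, y ≈ -17.094 km (keep extra digits for the depth step; rounded: -32.2, -17.1).
Then from the SAO sphere: z² = 94.99² − (x + 100.8)² − (y + 15.9)² with x = -32.205, y = -17.094, so z ≈ 65.699 ≈ 65.7 km.

65.7 km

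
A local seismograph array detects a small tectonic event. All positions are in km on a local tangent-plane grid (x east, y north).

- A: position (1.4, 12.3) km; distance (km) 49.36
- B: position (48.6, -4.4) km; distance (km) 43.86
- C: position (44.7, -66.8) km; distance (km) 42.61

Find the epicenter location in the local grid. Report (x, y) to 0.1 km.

x ≈ 16.8 km, y ≈ -34.6 km

Circle about each station: (x − 1.4)² + (y − 12.3)² = 49.36²; (x − 48.6)² + (y + 4.4)² = 43.86²; (x − 44.7)² + (y + 66.8)² = 42.61².
Subtracting the A equation from the B and C equations removes the quadratic terms:
94.4 x − 33.4 y = 2740.78
86.6 x − 158.2 y = 6927.88
Solving the 2×2 system: x ≈ 16.8, y ≈ -34.6 km.
Check against A (with the unrounded x, y): √((x − 1.4)²+(y − 12.3)²) = 49.36 ≈ 49.36 km. ✓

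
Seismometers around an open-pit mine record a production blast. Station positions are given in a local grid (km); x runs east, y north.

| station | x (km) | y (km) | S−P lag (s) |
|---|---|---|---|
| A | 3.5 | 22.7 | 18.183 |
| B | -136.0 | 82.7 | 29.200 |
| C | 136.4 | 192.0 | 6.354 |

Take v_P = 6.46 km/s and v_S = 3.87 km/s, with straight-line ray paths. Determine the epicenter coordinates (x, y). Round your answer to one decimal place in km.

Distance from S−P lag: d = Δt · v_P v_S / (v_P − v_S) = Δt · (6.46·3.87)/(6.46−3.87) ≈ 9.6526·Δt.
So d_A = 175.51, d_B = 281.86, d_C = 61.33 km.
Circle about each station: (x − 3.5)² + (y − 22.7)² = 175.51²; (x + 136.0)² + (y − 82.7)² = 281.86²; (x − 136.4)² + (y − 192.0)² = 61.33².
Subtracting the A equation from the B and C equations removes the quadratic terms:
-279.0 x + 120.0 y = -23833.55
265.8 x + 338.6 y = 81983.81
Solving the 2×2 system: x ≈ 141.7, y ≈ 130.9 km.

141.7 km east, 130.9 km north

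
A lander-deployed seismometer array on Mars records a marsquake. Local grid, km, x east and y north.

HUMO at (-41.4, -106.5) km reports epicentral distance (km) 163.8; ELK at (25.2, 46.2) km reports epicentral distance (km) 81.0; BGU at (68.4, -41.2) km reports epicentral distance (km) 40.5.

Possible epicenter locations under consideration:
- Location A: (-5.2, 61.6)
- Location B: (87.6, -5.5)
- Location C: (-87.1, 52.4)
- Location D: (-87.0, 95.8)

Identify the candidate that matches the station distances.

Location B

For each candidate, compare |candidate − station| to the reported distance:
Location A: residuals HUMO 8.2, ELK 46.9, BGU 85.9 → max 85.9 km
Location B: residuals HUMO 0.0, ELK 0.0, BGU 0.0 → max 0.0 km
Location C: residuals HUMO 1.5, ELK 31.5, BGU 141.0 → max 141.0 km
Location D: residuals HUMO 43.6, ELK 41.7, BGU 166.7 → max 166.7 km
Only Location B has all residuals ≈ 0.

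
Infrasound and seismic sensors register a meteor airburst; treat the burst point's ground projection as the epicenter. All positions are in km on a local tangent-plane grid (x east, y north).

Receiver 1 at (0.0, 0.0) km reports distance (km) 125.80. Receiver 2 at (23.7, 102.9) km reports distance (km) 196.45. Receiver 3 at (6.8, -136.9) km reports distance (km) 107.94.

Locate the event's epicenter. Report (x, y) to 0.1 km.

(97.9, -79.0)

Circle about each station: x² + y² = 125.80²; (x − 23.7)² + (y − 102.9)² = 196.45²; (x − 6.8)² + (y + 136.9)² = 107.94².
Subtracting the Receiver 1 equation from the Receiver 2 and Receiver 3 equations removes the quadratic terms:
47.4 x + 205.8 y = -11616.86
13.6 x − 273.8 y = 22962.45
Solving the 2×2 system: x ≈ 97.9, y ≈ -79.0 km.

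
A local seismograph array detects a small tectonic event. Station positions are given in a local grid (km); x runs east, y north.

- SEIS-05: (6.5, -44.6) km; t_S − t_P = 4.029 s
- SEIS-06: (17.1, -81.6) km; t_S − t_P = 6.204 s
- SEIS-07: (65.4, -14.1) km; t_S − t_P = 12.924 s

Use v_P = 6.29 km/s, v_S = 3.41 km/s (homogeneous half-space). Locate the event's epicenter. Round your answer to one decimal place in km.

(-21.3, -55.9)

Distance from S−P lag: d = Δt · v_P v_S / (v_P − v_S) = Δt · (6.29·3.41)/(6.29−3.41) ≈ 7.4475·Δt.
So d_SEIS-05 = 30.01, d_SEIS-06 = 46.20, d_SEIS-07 = 96.25 km.
Circle about each station: (x − 6.5)² + (y + 44.6)² = 30.01²; (x − 17.1)² + (y + 81.6)² = 46.20²; (x − 65.4)² + (y + 14.1)² = 96.25².
Subtracting the SEIS-05 equation from the SEIS-06 and SEIS-07 equations removes the quadratic terms:
21.2 x − 74.0 y = 3685.72
117.8 x + 61.0 y = -5918.90
Solving the 2×2 system: x ≈ -21.3, y ≈ -55.9 km.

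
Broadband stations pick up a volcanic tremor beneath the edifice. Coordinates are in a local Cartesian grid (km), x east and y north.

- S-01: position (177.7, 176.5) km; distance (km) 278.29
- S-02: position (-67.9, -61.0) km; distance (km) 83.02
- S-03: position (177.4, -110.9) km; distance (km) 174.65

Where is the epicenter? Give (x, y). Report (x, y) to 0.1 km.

x ≈ 14.2 km, y ≈ -48.7 km

Circle about each station: (x − 177.7)² + (y − 176.5)² = 278.29²; (x + 67.9)² + (y + 61.0)² = 83.02²; (x − 177.4)² + (y + 110.9)² = 174.65².
Subtracting pairs of circle equations eliminates x²+y² and gives linear equations (the radical axes):
-491.2 x − 475.0 y = 16154.87
-0.6 x − 574.8 y = 27982.73
Solving the 2×2 system: x ≈ 14.2, y ≈ -48.7 km.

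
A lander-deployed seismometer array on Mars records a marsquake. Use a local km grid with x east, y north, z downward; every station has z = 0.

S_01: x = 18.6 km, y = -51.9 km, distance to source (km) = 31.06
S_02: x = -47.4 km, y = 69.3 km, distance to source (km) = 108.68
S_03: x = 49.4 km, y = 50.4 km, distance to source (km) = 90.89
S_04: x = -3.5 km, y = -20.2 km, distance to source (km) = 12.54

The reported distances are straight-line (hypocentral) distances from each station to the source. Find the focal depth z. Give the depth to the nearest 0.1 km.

8.8 km

Each station gives a sphere (x−x_i)² + (y−y_i)² + z² = d_i² (stations at z=0).
Subtracting the S_01 sphere from S_02 and S_03: z² cancels, leaving linear equations in x and y:
-132.0 x + 242.4 y = -6836.94
61.6 x + 204.6 y = -5355.32
Solving: x ≈ 2.401, y ≈ -26.898 km (keep extra digits for the depth step; rounded: 2.4, -26.9).
Then from the S_01 sphere: z² = 31.06² − (x − 18.6)² − (y + 51.9)² with x = 2.401, y = -26.898, so z ≈ 8.787 ≈ 8.8 km.
Check against S_04 (with the unrounded solution): distance 12.53 ≈ 12.54 km. ✓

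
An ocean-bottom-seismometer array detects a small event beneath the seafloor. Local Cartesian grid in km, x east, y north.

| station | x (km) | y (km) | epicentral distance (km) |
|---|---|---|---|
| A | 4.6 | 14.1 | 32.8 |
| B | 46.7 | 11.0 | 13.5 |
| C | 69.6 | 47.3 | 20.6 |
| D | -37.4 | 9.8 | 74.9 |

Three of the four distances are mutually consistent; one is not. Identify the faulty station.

C

Solve using three stations at a time. Using A, B, D (subtract circle equations pairwise → linear system) gives (x, y) ≈ (36.8, 19.7).
Distances from that point to each station vs reported:
  A: calculated 32.7 vs reported 32.8 → residual 0.1 km
  B: calculated 13.2 vs reported 13.5 → residual 0.3 km
  C: calculated 42.9 vs reported 20.6 → residual 22.3 km
  D: calculated 74.8 vs reported 74.9 → residual 0.1 km
A, B, D are mutually consistent (residuals ≈ 0); C is off by 22.3 km.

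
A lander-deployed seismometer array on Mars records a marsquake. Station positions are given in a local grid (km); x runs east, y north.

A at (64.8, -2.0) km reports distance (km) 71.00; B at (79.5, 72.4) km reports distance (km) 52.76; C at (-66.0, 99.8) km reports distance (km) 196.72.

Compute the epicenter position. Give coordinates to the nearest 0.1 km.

Circle about each station: (x − 64.8)² + (y + 2.0)² = 71.00²; (x − 79.5)² + (y − 72.4)² = 52.76²; (x + 66.0)² + (y − 99.8)² = 196.72².
Subtracting the A equation from the B and C equations removes the quadratic terms:
29.4 x + 148.8 y = 9616.35
-261.6 x + 203.6 y = -23544.76
Solving the 2×2 system: x ≈ 121.6, y ≈ 40.6 km.

121.6 km east, 40.6 km north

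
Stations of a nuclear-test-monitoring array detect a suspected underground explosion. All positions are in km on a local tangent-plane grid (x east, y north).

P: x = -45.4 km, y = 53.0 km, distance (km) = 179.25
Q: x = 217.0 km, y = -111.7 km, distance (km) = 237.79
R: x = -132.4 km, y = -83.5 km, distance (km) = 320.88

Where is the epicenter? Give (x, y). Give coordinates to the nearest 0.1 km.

Circle about each station: (x + 45.4)² + (y − 53.0)² = 179.25²; (x − 217.0)² + (y + 111.7)² = 237.79²; (x + 132.4)² + (y + 83.5)² = 320.88².
Subtracting the P equation from the Q and R equations removes the quadratic terms:
524.8 x − 329.4 y = 30282.21
-174.0 x − 273.0 y = -51201.56
Solving the 2×2 system: x ≈ 125.3, y ≈ 107.7 km.

(125.3, 107.7)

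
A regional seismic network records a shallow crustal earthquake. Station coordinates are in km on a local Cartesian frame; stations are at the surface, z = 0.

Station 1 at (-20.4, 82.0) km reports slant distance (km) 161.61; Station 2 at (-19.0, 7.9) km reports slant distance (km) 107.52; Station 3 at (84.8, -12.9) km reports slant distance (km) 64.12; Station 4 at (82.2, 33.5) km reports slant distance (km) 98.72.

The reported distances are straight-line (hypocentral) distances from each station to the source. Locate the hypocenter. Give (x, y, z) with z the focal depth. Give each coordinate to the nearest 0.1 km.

Each station gives a sphere (x−x_i)² + (y−y_i)² + z² = d_i² (stations at z=0).
Subtracting the Station 1 sphere from Station 2 and Station 3: z² cancels, leaving linear equations in x and y:
2.8 x − 148.2 y = 7840.49
210.4 x − 189.8 y = 22223.71
Solving: x ≈ 58.905, y ≈ -51.792 km (keep extra digits for the depth step; rounded: 58.9, -51.8).
Then from the Station 1 sphere: z² = 161.61² − (x + 20.4)² − (y − 82.0)² with x = 58.905, y = -51.792, so z ≈ 43.911 ≈ 43.9 km.
Check against Station 4 (with the unrounded solution): distance 98.72 ≈ 98.72 km. ✓

x ≈ 58.9 km, y ≈ -51.8 km, depth ≈ 43.9 km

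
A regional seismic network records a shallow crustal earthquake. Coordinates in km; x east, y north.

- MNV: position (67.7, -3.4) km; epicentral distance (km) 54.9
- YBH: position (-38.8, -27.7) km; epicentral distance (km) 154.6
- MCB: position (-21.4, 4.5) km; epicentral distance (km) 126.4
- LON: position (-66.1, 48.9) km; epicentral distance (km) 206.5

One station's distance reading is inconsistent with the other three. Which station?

Solve using three stations at a time. Using MNV, YBH, MCB (subtract circle equations pairwise → linear system) gives (x, y) ≈ (99.5, 41.4).
Distances from that point to each station vs reported:
  MNV: calculated 55.0 vs reported 54.9 → residual 0.1 km
  YBH: calculated 154.6 vs reported 154.6 → residual 0.0 km
  MCB: calculated 126.4 vs reported 126.4 → residual 0.0 km
  LON: calculated 165.8 vs reported 206.5 → residual 40.7 km
MNV, YBH, MCB are mutually consistent (residuals ≈ 0); LON is off by 40.7 km.

LON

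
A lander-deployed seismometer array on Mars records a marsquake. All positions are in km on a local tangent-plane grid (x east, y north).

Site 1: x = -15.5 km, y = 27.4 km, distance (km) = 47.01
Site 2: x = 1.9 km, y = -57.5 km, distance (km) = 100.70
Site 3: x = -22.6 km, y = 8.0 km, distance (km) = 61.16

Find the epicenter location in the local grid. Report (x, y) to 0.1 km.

(30.0, 39.2)

Circle about each station: (x + 15.5)² + (y − 27.4)² = 47.01²; (x − 1.9)² + (y + 57.5)² = 100.70²; (x + 22.6)² + (y − 8.0)² = 61.16².
Subtracting the Site 1 equation from the Site 2 and Site 3 equations removes the quadratic terms:
34.8 x − 169.8 y = -5611.70
-14.2 x − 38.8 y = -1946.86
Solving the 2×2 system: x ≈ 30.0, y ≈ 39.2 km.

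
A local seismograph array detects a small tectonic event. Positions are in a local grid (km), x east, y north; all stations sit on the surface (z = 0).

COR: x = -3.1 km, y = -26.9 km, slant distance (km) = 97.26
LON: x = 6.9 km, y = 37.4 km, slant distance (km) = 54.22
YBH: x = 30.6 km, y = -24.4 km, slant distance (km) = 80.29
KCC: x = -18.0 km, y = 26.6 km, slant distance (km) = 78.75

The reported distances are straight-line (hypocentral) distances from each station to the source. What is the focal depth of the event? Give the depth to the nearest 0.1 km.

depth ≈ 26.5 km

Each station gives a sphere (x−x_i)² + (y−y_i)² + z² = d_i² (stations at z=0).
Subtracting the COR sphere from LON and YBH: z² cancels, leaving linear equations in x and y:
20.0 x + 128.6 y = 7232.85
67.4 x + 5.0 y = 3811.52
Solving: x ≈ 52.990, y ≈ 48.002 km (keep extra digits for the depth step; rounded: 53.0, 48.0).
Then from the COR sphere: z² = 97.26² − (x + 3.1)² − (y + 26.9)² with x = 52.990, y = 48.002, so z ≈ 26.516 ≈ 26.5 km.
Check against KCC (with the unrounded solution): distance 78.74 ≈ 78.75 km. ✓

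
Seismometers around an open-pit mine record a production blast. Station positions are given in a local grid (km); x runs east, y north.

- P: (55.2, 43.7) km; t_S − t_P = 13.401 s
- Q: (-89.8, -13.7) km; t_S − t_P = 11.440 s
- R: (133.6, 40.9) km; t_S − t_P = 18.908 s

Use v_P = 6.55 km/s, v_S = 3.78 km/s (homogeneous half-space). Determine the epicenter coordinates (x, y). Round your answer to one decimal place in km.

x ≈ -0.0 km, y ≈ -62.6 km

Distance from S−P lag: d = Δt · v_P v_S / (v_P − v_S) = Δt · (6.55·3.78)/(6.55−3.78) ≈ 8.9383·Δt.
So d_P = 119.78, d_Q = 102.25, d_R = 169.00 km.
Circle about each station: (x − 55.2)² + (y − 43.7)² = 119.78²; (x + 89.8)² + (y + 13.7)² = 102.25²; (x − 133.6)² + (y − 40.9)² = 169.00².
Subtracting the P equation from the Q and R equations removes the quadratic terms:
-290.0 x − 114.8 y = 7187.19
156.8 x − 5.6 y = 351.29
Solving the 2×2 system: x ≈ -0.0, y ≈ -62.6 km.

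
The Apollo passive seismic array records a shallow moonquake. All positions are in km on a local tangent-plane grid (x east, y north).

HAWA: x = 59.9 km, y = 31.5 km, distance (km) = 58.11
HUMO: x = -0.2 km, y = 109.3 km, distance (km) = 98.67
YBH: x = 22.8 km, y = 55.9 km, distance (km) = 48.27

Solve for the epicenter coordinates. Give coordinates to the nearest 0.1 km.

5.6 km east, 10.8 km north

Circle about each station: (x − 59.9)² + (y − 31.5)² = 58.11²; (x + 0.2)² + (y − 109.3)² = 98.67²; (x − 22.8)² + (y − 55.9)² = 48.27².
Subtracting pairs of circle equations eliminates x²+y² and gives linear equations (the radical axes):
-120.2 x + 155.6 y = 1007.27
-74.2 x + 48.8 y = 111.17
Solving the 2×2 system: x ≈ 5.6, y ≈ 10.8 km.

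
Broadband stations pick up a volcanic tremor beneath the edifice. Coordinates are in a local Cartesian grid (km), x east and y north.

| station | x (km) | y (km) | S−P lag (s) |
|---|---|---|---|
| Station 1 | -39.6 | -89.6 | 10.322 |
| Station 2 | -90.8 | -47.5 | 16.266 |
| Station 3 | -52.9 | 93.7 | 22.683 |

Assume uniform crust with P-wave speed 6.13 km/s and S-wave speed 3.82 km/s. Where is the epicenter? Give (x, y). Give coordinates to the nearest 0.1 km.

Distance from S−P lag: d = Δt · v_P v_S / (v_P − v_S) = Δt · (6.13·3.82)/(6.13−3.82) ≈ 10.1371·Δt.
So d_Station 1 = 104.63, d_Station 2 = 164.89, d_Station 3 = 229.94 km.
Circle about each station: (x + 39.6)² + (y + 89.6)² = 104.63²; (x + 90.8)² + (y + 47.5)² = 164.89²; (x + 52.9)² + (y − 93.7)² = 229.94².
Subtracting the Station 1 equation from the Station 2 and Station 3 equations removes the quadratic terms:
-102.4 x + 84.2 y = -15336.71
-26.6 x + 366.6 y = -39943.19
Solving the 2×2 system: x ≈ 64.0, y ≈ -104.3 km.
Check against Station 1 (with the unrounded x, y): √((x + 39.6)²+(y + 89.6)²) = 104.64 ≈ 104.63 km. ✓

(64.0, -104.3)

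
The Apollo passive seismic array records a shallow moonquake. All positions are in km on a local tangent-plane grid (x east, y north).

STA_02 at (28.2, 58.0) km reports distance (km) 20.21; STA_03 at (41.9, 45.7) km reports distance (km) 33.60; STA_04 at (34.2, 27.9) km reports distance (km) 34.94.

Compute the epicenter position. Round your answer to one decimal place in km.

Circle about each station: (x − 28.2)² + (y − 58.0)² = 20.21²; (x − 41.9)² + (y − 45.7)² = 33.60²; (x − 34.2)² + (y − 27.9)² = 34.94².
Subtracting the STA_02 equation from the STA_03 and STA_04 equations removes the quadratic terms:
27.4 x − 24.6 y = -1035.66
12.0 x − 60.2 y = -3023.55
Solving the 2×2 system: x ≈ 8.9, y ≈ 52.0 km.
Check against STA_02 (with the unrounded x, y): √((x − 28.2)²+(y − 58.0)²) = 20.23 ≈ 20.21 km. ✓

8.9 km east, 52.0 km north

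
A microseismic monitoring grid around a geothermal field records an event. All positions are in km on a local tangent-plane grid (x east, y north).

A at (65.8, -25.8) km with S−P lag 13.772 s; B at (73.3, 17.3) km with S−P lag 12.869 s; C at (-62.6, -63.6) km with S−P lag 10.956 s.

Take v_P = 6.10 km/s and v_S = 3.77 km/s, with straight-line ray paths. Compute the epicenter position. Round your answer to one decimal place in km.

Distance from S−P lag: d = Δt · v_P v_S / (v_P − v_S) = Δt · (6.10·3.77)/(6.10−3.77) ≈ 9.8700·Δt.
So d_A = 135.93, d_B = 127.02, d_C = 108.14 km.
Circle about each station: (x − 65.8)² + (y + 25.8)² = 135.93²; (x − 73.3)² + (y − 17.3)² = 127.02²; (x + 62.6)² + (y + 63.6)² = 108.14².
Subtracting the A equation from the B and C equations removes the quadratic terms:
15.0 x + 86.2 y = 3019.78
-256.8 x − 75.6 y = 9751.15
Solving the 2×2 system: x ≈ -50.9, y ≈ 43.9 km.

x ≈ -50.9 km, y ≈ 43.9 km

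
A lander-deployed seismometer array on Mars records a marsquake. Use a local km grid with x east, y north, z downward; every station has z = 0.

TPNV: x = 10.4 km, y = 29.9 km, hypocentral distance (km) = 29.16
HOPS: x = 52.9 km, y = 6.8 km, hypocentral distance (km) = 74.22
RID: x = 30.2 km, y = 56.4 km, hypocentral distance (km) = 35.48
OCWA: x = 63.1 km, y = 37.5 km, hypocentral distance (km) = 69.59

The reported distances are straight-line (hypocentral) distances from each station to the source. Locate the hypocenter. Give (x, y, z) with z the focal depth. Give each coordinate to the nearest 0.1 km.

x ≈ -4.0 km, y ≈ 53.6 km, depth ≈ 9.0 km

Each station gives a sphere (x−x_i)² + (y−y_i)² + z² = d_i² (stations at z=0).
Subtracting the TPNV sphere from HOPS and RID: z² cancels, leaving linear equations in x and y:
85.0 x − 46.2 y = -2815.82
39.6 x + 53.0 y = 2682.31
Solving: x ≈ -3.997, y ≈ 53.596 km (keep extra digits for the depth step; rounded: -4.0, 53.6).
Then from the TPNV sphere: z² = 29.16² − (x − 10.4)² − (y − 29.9)² with x = -3.997, y = 53.596, so z ≈ 9.029 ≈ 9.0 km.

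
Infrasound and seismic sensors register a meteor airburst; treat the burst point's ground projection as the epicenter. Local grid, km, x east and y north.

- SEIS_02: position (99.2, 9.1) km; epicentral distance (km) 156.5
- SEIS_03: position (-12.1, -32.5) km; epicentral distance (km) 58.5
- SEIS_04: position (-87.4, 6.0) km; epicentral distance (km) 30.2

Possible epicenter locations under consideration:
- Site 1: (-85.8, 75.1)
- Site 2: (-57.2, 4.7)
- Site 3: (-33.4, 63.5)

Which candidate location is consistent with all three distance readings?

Site 2

For each candidate, compare |candidate − station| to the reported distance:
Site 1: residuals SEIS_02 39.9, SEIS_03 71.9, SEIS_04 38.9 → max 71.9 km
Site 2: residuals SEIS_02 0.0, SEIS_03 0.0, SEIS_04 0.0 → max 0.0 km
Site 3: residuals SEIS_02 13.2, SEIS_03 39.8, SEIS_04 48.7 → max 48.7 km
Only Site 2 has all residuals ≈ 0.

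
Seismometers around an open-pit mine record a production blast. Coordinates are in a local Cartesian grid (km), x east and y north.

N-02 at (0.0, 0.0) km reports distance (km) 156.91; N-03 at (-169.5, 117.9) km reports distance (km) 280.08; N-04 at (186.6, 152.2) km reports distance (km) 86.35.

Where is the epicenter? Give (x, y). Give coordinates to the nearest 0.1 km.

Circle about each station: x² + y² = 156.91²; (x + 169.5)² + (y − 117.9)² = 280.08²; (x − 186.6)² + (y − 152.2)² = 86.35².
Subtracting the N-02 equation from the N-03 and N-04 equations removes the quadratic terms:
-339.0 x + 235.8 y = -11193.40
373.2 x + 304.4 y = 75148.83
Solving the 2×2 system: x ≈ 110.5, y ≈ 111.4 km.

(110.5, 111.4)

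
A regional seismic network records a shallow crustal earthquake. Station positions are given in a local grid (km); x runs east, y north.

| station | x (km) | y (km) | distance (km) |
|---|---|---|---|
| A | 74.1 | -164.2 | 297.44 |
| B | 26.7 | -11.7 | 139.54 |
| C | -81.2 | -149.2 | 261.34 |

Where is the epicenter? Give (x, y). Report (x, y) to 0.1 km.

Circle about each station: (x − 74.1)² + (y + 164.2)² = 297.44²; (x − 26.7)² + (y + 11.7)² = 139.54²; (x + 81.2)² + (y + 149.2)² = 261.34².
Subtracting the A equation from the B and C equations removes the quadratic terms:
-94.8 x + 305.0 y = 37396.47
-310.6 x + 30.0 y = 16573.59
Solving the 2×2 system: x ≈ -42.8, y ≈ 109.3 km.
Check against A (with the unrounded x, y): √((x − 74.1)²+(y + 164.2)²) = 297.44 ≈ 297.44 km. ✓

x ≈ -42.8 km, y ≈ 109.3 km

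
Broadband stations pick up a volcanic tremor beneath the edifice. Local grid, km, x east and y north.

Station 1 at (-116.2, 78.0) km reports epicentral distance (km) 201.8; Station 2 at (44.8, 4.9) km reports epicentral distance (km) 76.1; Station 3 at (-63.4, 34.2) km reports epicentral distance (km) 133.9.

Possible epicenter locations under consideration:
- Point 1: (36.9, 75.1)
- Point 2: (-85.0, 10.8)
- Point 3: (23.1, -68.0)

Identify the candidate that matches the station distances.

Point 3

For each candidate, compare |candidate − station| to the reported distance:
Point 1: residuals Station 1 48.7, Station 2 5.5, Station 3 25.6 → max 48.7 km
Point 2: residuals Station 1 127.7, Station 2 53.8, Station 3 102.1 → max 127.7 km
Point 3: residuals Station 1 0.0, Station 2 0.0, Station 3 0.0 → max 0.0 km
Only Point 3 has all residuals ≈ 0.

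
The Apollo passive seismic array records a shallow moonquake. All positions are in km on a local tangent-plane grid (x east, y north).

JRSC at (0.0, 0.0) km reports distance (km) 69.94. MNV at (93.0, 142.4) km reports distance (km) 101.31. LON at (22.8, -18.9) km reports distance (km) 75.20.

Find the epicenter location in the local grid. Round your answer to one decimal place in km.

46.1 km east, 52.6 km north

Circle about each station: x² + y² = 69.94²; (x − 93.0)² + (y − 142.4)² = 101.31²; (x − 22.8)² + (y + 18.9)² = 75.20².
Subtracting the JRSC equation from the MNV and LON equations removes the quadratic terms:
186.0 x + 284.8 y = 23554.65
45.6 x − 37.8 y = 113.61
Solving the 2×2 system: x ≈ 46.1, y ≈ 52.6 km.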